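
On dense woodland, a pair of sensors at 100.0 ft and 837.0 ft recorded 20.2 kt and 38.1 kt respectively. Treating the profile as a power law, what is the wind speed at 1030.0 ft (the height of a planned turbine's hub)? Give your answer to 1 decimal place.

First find α: α = ln(V₂/V₁)/ln(z₂/z₁) = ln(38.1/20.2)/ln(837.0/100.0) = 0.63453/2.12465 = 0.2987
Extrapolate from 837.0 ft to 1030.0 ft: V₃ = 38.1 × (1030.0/837.0)^0.2987 = 38.1 × 1.0639 = 40.5356 kt

40.5 kt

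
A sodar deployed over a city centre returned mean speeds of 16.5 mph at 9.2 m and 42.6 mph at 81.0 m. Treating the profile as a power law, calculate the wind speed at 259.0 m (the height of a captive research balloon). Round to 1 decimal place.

70.7 mph

First find α: α = ln(V₂/V₁)/ln(z₂/z₁) = ln(42.6/16.5)/ln(81.0/9.2) = 0.94849/2.17525 = 0.4360
Extrapolate from 81.0 m to 259.0 m: V₃ = 42.6 × (259.0/81.0)^0.4360 = 42.6 × 1.6600 = 70.7178 mph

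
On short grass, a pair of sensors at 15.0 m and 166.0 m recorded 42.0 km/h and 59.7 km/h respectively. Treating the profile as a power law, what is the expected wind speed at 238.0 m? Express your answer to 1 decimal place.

First find α: α = ln(V₂/V₁)/ln(z₂/z₁) = ln(59.7/42.0)/ln(166.0/15.0) = 0.35166/2.40394 = 0.1463
Extrapolate from 166.0 m to 238.0 m: V₃ = 59.7 × (238.0/166.0)^0.1463 = 59.7 × 1.0541 = 62.9308 km/h

62.9 km/h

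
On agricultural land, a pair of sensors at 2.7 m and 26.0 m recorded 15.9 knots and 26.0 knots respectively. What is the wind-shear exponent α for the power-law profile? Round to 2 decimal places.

α ≈ 0.22

Power law: V₂/V₁ = (z₂/z₁)^α ⇒ α = ln(V₂/V₁) / ln(z₂/z₁)
α = ln(26.0/15.9) / ln(26.0/2.7) = ln(1.6352) / ln(9.6296)
  = 0.49178 / 2.26484 = 0.21714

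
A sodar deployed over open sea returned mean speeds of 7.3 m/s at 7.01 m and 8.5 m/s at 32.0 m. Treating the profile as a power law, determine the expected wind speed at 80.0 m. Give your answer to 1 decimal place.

9.3 m/s

First find α: α = ln(V₂/V₁)/ln(z₂/z₁) = ln(8.5/7.3)/ln(32.0/7.01) = 0.15219/1.51840 = 0.1002
Extrapolate from 32.0 m to 80.0 m: V₃ = 8.5 × (80.0/32.0)^0.1002 = 8.5 × 1.0962 = 9.3176 m/s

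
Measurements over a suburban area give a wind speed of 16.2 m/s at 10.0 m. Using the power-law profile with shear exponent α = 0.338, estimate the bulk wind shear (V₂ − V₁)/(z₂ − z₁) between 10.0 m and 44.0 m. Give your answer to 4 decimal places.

Power law: V₂ = V₁ · (z₂/z₁)^α = 16.2 × (4.4000)^0.338 = 26.7302 m/s
ΔV/Δz = (26.7302 − 16.2)/(44.0 − 10.0) = 10.5302/34.0000 = 0.30971 m/s/m

0.3097 m/s/m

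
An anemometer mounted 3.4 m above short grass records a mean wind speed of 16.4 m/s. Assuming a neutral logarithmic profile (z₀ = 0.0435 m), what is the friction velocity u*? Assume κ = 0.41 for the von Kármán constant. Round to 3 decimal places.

u* ≈ 1.543 m/s

Log law: V(z) = (u*/κ) · ln(z/z₀) ⇒ u* = κ · V / ln(z/z₀)
u* = 0.41 × 16.4 / ln(3.4/0.0435) = 0.41 × 16.4 / 4.3588
   = 6.7240 / 4.3588 = 1.5426 m/s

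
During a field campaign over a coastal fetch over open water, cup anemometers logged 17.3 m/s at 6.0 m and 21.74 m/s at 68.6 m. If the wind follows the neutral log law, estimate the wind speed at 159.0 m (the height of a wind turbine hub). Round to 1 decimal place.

Log law: V ∝ ln(z/z₀). From the pair, with r = V₁/V₂ = 0.79577,
ln z₀ = (ln z₁ − r·ln z₂)/(1 − r) = (1.7918 − 0.79577×4.2283)/0.20423 = -7.7019 → z₀ = 0.0004519 m
V₃ = V₁ · ln(z₃/z₀)/ln(z₁/z₀) = 17.3 × 12.7708/9.4937 = 23.2718 m/s

23.3 m/s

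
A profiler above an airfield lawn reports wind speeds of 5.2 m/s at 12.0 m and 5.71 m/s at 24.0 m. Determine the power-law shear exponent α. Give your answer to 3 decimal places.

Power law: V₂/V₁ = (z₂/z₁)^α ⇒ α = ln(V₂/V₁) / ln(z₂/z₁)
α = ln(5.71/5.2) / ln(24.0/12.0) = ln(1.0981) / ln(2.0000)
  = 0.09356 / 0.69315 = 0.13498

α ≈ 0.135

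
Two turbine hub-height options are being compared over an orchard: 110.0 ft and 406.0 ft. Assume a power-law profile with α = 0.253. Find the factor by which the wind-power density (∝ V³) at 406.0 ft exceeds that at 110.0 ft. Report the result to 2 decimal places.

Speed ratio: V_B/V_A = (z_B/z_A)^α = (406.0/110.0)^0.253 = (3.6909)^0.253 = 1.39150
Power-density ratio: P_B/P_A = (V_B/V_A)³ = (1.39150)³ = 2.69435

2.69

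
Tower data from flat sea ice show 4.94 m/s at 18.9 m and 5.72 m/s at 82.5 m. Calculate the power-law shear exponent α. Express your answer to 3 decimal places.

Power law: V₂/V₁ = (z₂/z₁)^α ⇒ α = ln(V₂/V₁) / ln(z₂/z₁)
α = ln(5.72/4.94) / ln(82.5/18.9) = ln(1.1579) / ln(4.3651)
  = 0.14660 / 1.47364 = 0.09948

α ≈ 0.099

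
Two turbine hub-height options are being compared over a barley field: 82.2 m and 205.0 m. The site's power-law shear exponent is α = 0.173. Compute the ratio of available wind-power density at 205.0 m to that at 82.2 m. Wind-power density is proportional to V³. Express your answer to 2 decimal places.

Speed ratio: V_B/V_A = (z_B/z_A)^α = (205.0/82.2)^0.173 = (2.4939)^0.173 = 1.17128
Power-density ratio: P_B/P_A = (V_B/V_A)³ = (1.17128)³ = 1.60687

1.61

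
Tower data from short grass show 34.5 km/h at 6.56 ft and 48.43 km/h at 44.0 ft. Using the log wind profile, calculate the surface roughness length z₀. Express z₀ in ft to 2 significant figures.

Log law: V(z) ∝ ln(z/z₀). With r = V₁/V₂ = 34.5/48.43 = 0.71237,
r · ln(z₂/z₀) = ln(z₁/z₀) ⇒ ln z₀ = (ln z₁ − r·ln z₂)/(1 − r)
ln z₀ = (1.88099 − 0.71237×3.78419) / 0.28763 = -2.8326
z₀ = exp(-2.8326) = 0.05886 ft

z₀ ≈ 0.059 ft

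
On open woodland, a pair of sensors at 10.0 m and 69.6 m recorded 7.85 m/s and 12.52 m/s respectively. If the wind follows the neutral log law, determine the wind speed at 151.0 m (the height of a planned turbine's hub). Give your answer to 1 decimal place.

14.4 m/s

Log law: V ∝ ln(z/z₀). From the pair, with r = V₁/V₂ = 0.62700,
ln z₀ = (ln z₁ − r·ln z₂)/(1 − r) = (2.3026 − 0.62700×4.2428)/0.37300 = -0.9587 → z₀ = 0.3834 m
V₃ = V₁ · ln(z₃/z₀)/ln(z₁/z₀) = 7.85 × 5.9760/3.2613 = 14.3843 m/s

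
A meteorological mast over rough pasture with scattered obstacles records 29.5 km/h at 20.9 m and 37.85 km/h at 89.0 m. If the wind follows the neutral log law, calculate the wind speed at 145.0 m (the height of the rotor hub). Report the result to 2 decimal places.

Log law: V ∝ ln(z/z₀). From the pair, with r = V₁/V₂ = 0.77939,
ln z₀ = (ln z₁ − r·ln z₂)/(1 − r) = (3.0397 − 0.77939×4.4886)/0.22061 = -2.0791 → z₀ = 0.1250 m
V₃ = V₁ · ln(z₃/z₀)/ln(z₁/z₀) = 29.5 × 7.0558/5.1188 = 40.6629 km/h

40.66 km/h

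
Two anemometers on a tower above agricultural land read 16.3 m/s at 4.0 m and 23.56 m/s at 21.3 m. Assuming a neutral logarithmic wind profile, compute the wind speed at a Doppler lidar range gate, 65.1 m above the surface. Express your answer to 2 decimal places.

Log law: V ∝ ln(z/z₀). From the pair, with r = V₁/V₂ = 0.69185,
ln z₀ = (ln z₁ − r·ln z₂)/(1 − r) = (1.3863 − 0.69185×3.0587)/0.30815 = -2.3686 → z₀ = 0.09361 m
V₃ = V₁ · ln(z₃/z₀)/ln(z₁/z₀) = 16.3 × 6.5445/3.7549 = 28.4099 m/s

28.41 m/s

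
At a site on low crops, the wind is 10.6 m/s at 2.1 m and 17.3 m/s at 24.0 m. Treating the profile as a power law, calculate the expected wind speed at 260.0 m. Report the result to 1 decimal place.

First find α: α = ln(V₂/V₁)/ln(z₂/z₁) = ln(17.3/10.6)/ln(24.0/2.1) = 0.48985/2.43612 = 0.2011
Extrapolate from 24.0 m to 260.0 m: V₃ = 17.3 × (260.0/24.0)^0.2011 = 17.3 × 1.6146 = 27.9329 m/s

27.9 m/s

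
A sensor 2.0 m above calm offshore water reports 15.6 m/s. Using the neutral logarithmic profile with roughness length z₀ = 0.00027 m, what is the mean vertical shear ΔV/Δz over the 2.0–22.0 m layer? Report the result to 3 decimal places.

0.210 m/s/m

Log law: V₂ = V₁ · ln(z₂/z₀)/ln(z₁/z₀) = 15.6 × 11.3081/8.9102 = 19.7982 m/s
ΔV/Δz = (19.7982 − 15.6)/(22.0 − 2.0) = 4.1982/20.0000 = 0.20991 m/s/m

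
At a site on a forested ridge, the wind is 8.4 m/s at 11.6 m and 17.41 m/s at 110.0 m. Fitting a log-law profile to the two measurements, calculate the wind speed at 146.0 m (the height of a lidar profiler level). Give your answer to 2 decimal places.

18.54 m/s

Log law: V ∝ ln(z/z₀). From the pair, with r = V₁/V₂ = 0.48248,
ln z₀ = (ln z₁ − r·ln z₂)/(1 − r) = (2.4510 − 0.48248×4.7005)/0.51752 = 0.3538 → z₀ = 1.425 m
V₃ = V₁ · ln(z₃/z₀)/ln(z₁/z₀) = 8.4 × 4.6298/2.0972 = 18.5440 m/s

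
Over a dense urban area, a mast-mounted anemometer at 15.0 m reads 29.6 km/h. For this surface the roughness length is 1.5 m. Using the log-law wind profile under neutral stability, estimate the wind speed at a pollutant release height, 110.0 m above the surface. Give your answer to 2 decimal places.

Log law: V(z) ∝ ln(z/z₀), so V₂/V₁ = ln(z₂/z₀) / ln(z₁/z₀).
ln(110.0/1.5) = 4.2950, ln(15.0/1.5) = 2.3026
V₂ = 29.6 × 4.2950/2.3026 = 29.6 × 1.8653 = 55.2129 km/h

55.21 km/h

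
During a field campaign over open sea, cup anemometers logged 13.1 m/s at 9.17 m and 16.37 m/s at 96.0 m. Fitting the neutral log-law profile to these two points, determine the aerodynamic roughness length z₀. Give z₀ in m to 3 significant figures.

Log law: V(z) ∝ ln(z/z₀). With r = V₁/V₂ = 13.1/16.37 = 0.80024,
r · ln(z₂/z₀) = ln(z₁/z₀) ⇒ ln z₀ = (ln z₁ − r·ln z₂)/(1 − r)
ln z₀ = (2.21594 − 0.80024×4.56435) / 0.19976 = -7.1921
z₀ = exp(-7.1921) = 0.0007525 m

z₀ ≈ 0.000753 m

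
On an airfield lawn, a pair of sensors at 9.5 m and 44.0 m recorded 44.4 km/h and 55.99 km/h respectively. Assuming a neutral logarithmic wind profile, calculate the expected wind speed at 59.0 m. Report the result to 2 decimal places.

Log law: V ∝ ln(z/z₀). From the pair, with r = V₁/V₂ = 0.79300,
ln z₀ = (ln z₁ − r·ln z₂)/(1 − r) = (2.2513 − 0.79300×3.7842)/0.20700 = -3.6211 → z₀ = 0.02675 m
V₃ = V₁ · ln(z₃/z₀)/ln(z₁/z₀) = 44.4 × 7.6986/5.8724 = 58.2080 km/h

58.21 km/h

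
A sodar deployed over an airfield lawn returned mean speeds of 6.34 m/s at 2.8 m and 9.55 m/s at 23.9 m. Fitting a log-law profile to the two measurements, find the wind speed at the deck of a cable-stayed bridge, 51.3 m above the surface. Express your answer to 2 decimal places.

10.69 m/s

Log law: V ∝ ln(z/z₀). From the pair, with r = V₁/V₂ = 0.66387,
ln z₀ = (ln z₁ − r·ln z₂)/(1 − r) = (1.0296 − 0.66387×3.1739)/0.33613 = -3.2055 → z₀ = 0.04054 m
V₃ = V₁ · ln(z₃/z₀)/ln(z₁/z₀) = 6.34 × 7.1431/4.2351 = 10.6934 m/s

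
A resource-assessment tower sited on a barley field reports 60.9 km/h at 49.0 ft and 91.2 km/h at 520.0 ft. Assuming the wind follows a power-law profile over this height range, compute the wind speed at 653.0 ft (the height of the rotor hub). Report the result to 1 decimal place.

First find α: α = ln(V₂/V₁)/ln(z₂/z₁) = ln(91.2/60.9)/ln(520.0/49.0) = 0.40382/2.36201 = 0.1710
Extrapolate from 520.0 ft to 653.0 ft: V₃ = 91.2 × (653.0/520.0)^0.1710 = 91.2 × 1.0397 = 94.8211 km/h

94.8 km/h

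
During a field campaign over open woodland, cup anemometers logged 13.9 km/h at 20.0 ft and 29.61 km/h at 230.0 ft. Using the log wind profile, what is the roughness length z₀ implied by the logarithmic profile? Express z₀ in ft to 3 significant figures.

z₀ ≈ 2.30 ft

Log law: V(z) ∝ ln(z/z₀). With r = V₁/V₂ = 13.9/29.61 = 0.46944,
r · ln(z₂/z₀) = ln(z₁/z₀) ⇒ ln z₀ = (ln z₁ − r·ln z₂)/(1 − r)
ln z₀ = (2.99573 − 0.46944×5.43808) / 0.53056 = 0.8348
z₀ = exp(0.8348) = 2.304 ft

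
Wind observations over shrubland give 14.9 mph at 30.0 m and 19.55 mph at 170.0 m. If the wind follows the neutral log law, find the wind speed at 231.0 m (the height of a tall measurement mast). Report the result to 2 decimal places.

Log law: V ∝ ln(z/z₀). From the pair, with r = V₁/V₂ = 0.76215,
ln z₀ = (ln z₁ − r·ln z₂)/(1 − r) = (3.4012 − 0.76215×5.1358)/0.23785 = -2.1570 → z₀ = 0.1157 m
V₃ = V₁ · ln(z₃/z₀)/ln(z₁/z₀) = 14.9 × 7.5994/5.5582 = 20.3720 mph

20.37 mph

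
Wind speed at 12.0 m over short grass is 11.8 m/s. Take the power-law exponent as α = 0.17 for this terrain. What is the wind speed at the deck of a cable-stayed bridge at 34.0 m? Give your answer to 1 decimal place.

14.1 m/s

Power-law profile: V₂ = V₁ · (z₂/z₁)^α
V₂ = 11.8 × (34.0/12.0)^0.17 = 11.8 × (2.8333)^0.17
    = 11.8 × 1.1937 = 14.0855 m/s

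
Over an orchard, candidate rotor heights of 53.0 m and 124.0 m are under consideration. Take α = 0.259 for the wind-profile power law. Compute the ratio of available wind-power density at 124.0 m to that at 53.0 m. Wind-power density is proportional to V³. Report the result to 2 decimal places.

Speed ratio: V_B/V_A = (z_B/z_A)^α = (124.0/53.0)^0.259 = (2.3396)^0.259 = 1.24626
Power-density ratio: P_B/P_A = (V_B/V_A)³ = (1.24626)³ = 1.93565

1.94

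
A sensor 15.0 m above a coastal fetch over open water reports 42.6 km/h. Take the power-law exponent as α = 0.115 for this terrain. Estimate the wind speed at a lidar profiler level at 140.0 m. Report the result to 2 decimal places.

55.08 km/h

Power-law profile: V₂ = V₁ · (z₂/z₁)^α
V₂ = 42.6 × (140.0/15.0)^0.115 = 42.6 × (9.3333)^0.115
    = 42.6 × 1.2929 = 55.0762 km/h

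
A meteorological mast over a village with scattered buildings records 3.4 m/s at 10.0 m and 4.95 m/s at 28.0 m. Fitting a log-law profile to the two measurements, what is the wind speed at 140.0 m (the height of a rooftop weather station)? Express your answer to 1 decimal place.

7.4 m/s

Log law: V ∝ ln(z/z₀). From the pair, with r = V₁/V₂ = 0.68687,
ln z₀ = (ln z₁ − r·ln z₂)/(1 − r) = (2.3026 − 0.68687×3.3322)/0.31313 = 0.0441 → z₀ = 1.045 m
V₃ = V₁ · ln(z₃/z₀)/ln(z₁/z₀) = 3.4 × 4.8976/2.2585 = 7.3729 m/s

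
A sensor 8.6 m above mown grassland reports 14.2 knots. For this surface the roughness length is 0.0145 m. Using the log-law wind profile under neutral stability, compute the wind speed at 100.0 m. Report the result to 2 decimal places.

Log law: V(z) ∝ ln(z/z₀), so V₂/V₁ = ln(z₂/z₀) / ln(z₁/z₀).
ln(100.0/0.0145) = 8.8388, ln(8.6/0.0145) = 6.3854
V₂ = 14.2 × 8.8388/6.3854 = 14.2 × 1.3842 = 19.6560 knots

19.66 knots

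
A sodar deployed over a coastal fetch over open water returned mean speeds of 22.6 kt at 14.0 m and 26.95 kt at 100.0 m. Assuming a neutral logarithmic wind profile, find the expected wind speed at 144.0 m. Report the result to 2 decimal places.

27.76 kt

Log law: V ∝ ln(z/z₀). From the pair, with r = V₁/V₂ = 0.83859,
ln z₀ = (ln z₁ − r·ln z₂)/(1 − r) = (2.6391 − 0.83859×4.6052)/0.16141 = -7.5757 → z₀ = 0.0005128 m
V₃ = V₁ · ln(z₃/z₀)/ln(z₁/z₀) = 22.6 × 12.5455/10.2147 = 27.7568 kt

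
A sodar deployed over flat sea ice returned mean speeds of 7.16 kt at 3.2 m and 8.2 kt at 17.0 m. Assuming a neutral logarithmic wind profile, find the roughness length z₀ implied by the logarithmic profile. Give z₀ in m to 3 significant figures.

z₀ ≈ 0.0000325 m

Log law: V(z) ∝ ln(z/z₀). With r = V₁/V₂ = 7.16/8.2 = 0.87317,
r · ln(z₂/z₀) = ln(z₁/z₀) ⇒ ln z₀ = (ln z₁ − r·ln z₂)/(1 − r)
ln z₀ = (1.16315 − 0.87317×2.83321) / 0.12683 = -10.3346
z₀ = exp(-10.3346) = 0.00003249 m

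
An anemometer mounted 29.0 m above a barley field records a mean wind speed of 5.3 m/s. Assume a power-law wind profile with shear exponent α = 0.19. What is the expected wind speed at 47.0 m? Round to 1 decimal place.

Power-law profile: V₂ = V₁ · (z₂/z₁)^α
V₂ = 5.3 × (47.0/29.0)^0.19 = 5.3 × (1.6207)^0.19
    = 5.3 × 1.0961 = 5.8092 m/s

5.8 m/s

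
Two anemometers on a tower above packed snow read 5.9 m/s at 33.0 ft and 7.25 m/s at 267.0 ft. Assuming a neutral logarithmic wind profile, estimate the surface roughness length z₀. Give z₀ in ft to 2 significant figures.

Log law: V(z) ∝ ln(z/z₀). With r = V₁/V₂ = 5.9/7.25 = 0.81379,
r · ln(z₂/z₀) = ln(z₁/z₀) ⇒ ln z₀ = (ln z₁ − r·ln z₂)/(1 − r)
ln z₀ = (3.49651 − 0.81379×5.58725) / 0.18621 = -5.6408
z₀ = exp(-5.6408) = 0.003550 ft

z₀ ≈ 0.0036 ft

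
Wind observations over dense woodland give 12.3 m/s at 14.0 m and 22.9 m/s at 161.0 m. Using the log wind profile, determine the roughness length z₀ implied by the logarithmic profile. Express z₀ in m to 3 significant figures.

z₀ ≈ 0.823 m

Log law: V(z) ∝ ln(z/z₀). With r = V₁/V₂ = 12.3/22.9 = 0.53712,
r · ln(z₂/z₀) = ln(z₁/z₀) ⇒ ln z₀ = (ln z₁ − r·ln z₂)/(1 − r)
ln z₀ = (2.63906 − 0.53712×5.08140) / 0.46288 = -0.1950
z₀ = exp(-0.1950) = 0.8228 m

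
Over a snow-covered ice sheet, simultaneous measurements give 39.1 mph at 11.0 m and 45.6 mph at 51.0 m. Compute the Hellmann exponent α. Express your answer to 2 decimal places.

α ≈ 0.10

Power law: V₂/V₁ = (z₂/z₁)^α ⇒ α = ln(V₂/V₁) / ln(z₂/z₁)
α = ln(45.6/39.1) / ln(51.0/11.0) = ln(1.1662) / ln(4.6364)
  = 0.15379 / 1.53393 = 0.10026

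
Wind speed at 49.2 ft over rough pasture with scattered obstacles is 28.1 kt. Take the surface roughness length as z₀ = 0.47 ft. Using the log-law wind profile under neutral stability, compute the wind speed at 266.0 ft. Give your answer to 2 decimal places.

38.30 kt

Log law: V(z) ∝ ln(z/z₀), so V₂/V₁ = ln(z₂/z₀) / ln(z₁/z₀).
ln(266.0/0.47) = 6.3385, ln(49.2/0.47) = 4.6509
V₂ = 28.1 × 6.3385/4.6509 = 28.1 × 1.3629 = 38.2962 kt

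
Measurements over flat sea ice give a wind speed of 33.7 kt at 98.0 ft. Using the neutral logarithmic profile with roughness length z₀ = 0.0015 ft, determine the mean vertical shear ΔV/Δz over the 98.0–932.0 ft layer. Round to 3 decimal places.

Log law: V₂ = V₁ · ln(z₂/z₀)/ln(z₁/z₀) = 33.7 × 13.3396/11.0873 = 40.5461 kt
ΔV/Δz = (40.5461 − 33.7)/(932.0 − 98.0) = 6.8461/834.0000 = 0.00821 kt/ft

0.008 kt/ft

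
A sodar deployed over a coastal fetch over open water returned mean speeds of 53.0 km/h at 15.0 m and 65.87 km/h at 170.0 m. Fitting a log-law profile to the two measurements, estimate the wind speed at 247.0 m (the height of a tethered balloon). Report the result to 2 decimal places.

67.85 km/h

Log law: V ∝ ln(z/z₀). From the pair, with r = V₁/V₂ = 0.80462,
ln z₀ = (ln z₁ − r·ln z₂)/(1 − r) = (2.7081 − 0.80462×5.1358)/0.19538 = -7.2897 → z₀ = 0.0006826 m
V₃ = V₁ · ln(z₃/z₀)/ln(z₁/z₀) = 53.0 × 12.7991/9.9977 = 67.8505 km/h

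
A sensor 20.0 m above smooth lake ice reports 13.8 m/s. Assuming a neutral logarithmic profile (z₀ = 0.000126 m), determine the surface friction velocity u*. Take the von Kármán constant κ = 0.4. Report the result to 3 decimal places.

Log law: V(z) = (u*/κ) · ln(z/z₀) ⇒ u* = κ · V / ln(z/z₀)
u* = 0.4 × 13.8 / ln(20.0/0.000126) = 0.4 × 13.8 / 11.9750
   = 5.5200 / 11.9750 = 0.4610 m/s

u* ≈ 0.461 m/s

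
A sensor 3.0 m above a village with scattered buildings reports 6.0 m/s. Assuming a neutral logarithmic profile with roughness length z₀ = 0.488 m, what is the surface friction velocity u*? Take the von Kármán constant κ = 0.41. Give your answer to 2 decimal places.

Log law: V(z) = (u*/κ) · ln(z/z₀) ⇒ u* = κ · V / ln(z/z₀)
u* = 0.41 × 6.0 / ln(3.0/0.488) = 0.41 × 6.0 / 1.8161
   = 2.4600 / 1.8161 = 1.3546 m/s

u* ≈ 1.35 m/s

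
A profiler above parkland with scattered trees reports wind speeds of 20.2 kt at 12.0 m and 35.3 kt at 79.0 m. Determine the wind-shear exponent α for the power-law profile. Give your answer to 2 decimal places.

α ≈ 0.30

Power law: V₂/V₁ = (z₂/z₁)^α ⇒ α = ln(V₂/V₁) / ln(z₂/z₁)
α = ln(35.3/20.2) / ln(79.0/12.0) = ln(1.7475) / ln(6.5833)
  = 0.55820 / 1.88454 = 0.29620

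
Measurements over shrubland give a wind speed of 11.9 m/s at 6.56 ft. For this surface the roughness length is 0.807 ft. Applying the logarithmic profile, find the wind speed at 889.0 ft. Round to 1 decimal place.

39.8 m/s

Log law: V(z) ∝ ln(z/z₀), so V₂/V₁ = ln(z₂/z₀) / ln(z₁/z₀).
ln(889.0/0.807) = 7.0045, ln(6.56/0.807) = 2.0954
V₂ = 11.9 × 7.0045/2.0954 = 11.9 × 3.3428 = 39.7790 m/s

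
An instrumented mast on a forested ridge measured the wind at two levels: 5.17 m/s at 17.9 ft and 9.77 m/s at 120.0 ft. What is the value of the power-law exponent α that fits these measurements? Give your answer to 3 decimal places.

Power law: V₂/V₁ = (z₂/z₁)^α ⇒ α = ln(V₂/V₁) / ln(z₂/z₁)
α = ln(9.77/5.17) / ln(120.0/17.9) = ln(1.8897) / ln(6.7039)
  = 0.63644 / 1.90269 = 0.33450

α ≈ 0.334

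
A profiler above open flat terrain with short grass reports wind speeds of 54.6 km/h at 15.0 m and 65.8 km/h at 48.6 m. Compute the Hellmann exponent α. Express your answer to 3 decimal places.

Power law: V₂/V₁ = (z₂/z₁)^α ⇒ α = ln(V₂/V₁) / ln(z₂/z₁)
α = ln(65.8/54.6) / ln(48.6/15.0) = ln(1.2051) / ln(3.2400)
  = 0.18659 / 1.17557 = 0.15872

α ≈ 0.159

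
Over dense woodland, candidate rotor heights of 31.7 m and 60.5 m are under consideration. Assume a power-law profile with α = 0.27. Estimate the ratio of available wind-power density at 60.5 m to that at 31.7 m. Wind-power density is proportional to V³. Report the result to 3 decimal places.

1.688

Speed ratio: V_B/V_A = (z_B/z_A)^α = (60.5/31.7)^0.27 = (1.9085)^0.27 = 1.19066
Power-density ratio: P_B/P_A = (V_B/V_A)³ = (1.19066)³ = 1.68797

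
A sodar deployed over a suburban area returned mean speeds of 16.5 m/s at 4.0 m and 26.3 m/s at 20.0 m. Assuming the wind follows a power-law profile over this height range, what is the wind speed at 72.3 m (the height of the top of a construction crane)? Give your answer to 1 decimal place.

First find α: α = ln(V₂/V₁)/ln(z₂/z₁) = ln(26.3/16.5)/ln(20.0/4.0) = 0.46621/1.60944 = 0.2897
Extrapolate from 20.0 m to 72.3 m: V₃ = 26.3 × (72.3/20.0)^0.2897 = 26.3 × 1.4510 = 38.1614 m/s

38.2 m/s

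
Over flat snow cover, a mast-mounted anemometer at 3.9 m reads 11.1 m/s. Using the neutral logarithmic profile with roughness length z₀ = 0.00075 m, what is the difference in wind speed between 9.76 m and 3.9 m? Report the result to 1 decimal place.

1.2 m/s

Log law: V₂ = V₁ · ln(z₂/z₀)/ln(z₁/z₀) = 11.1 × 9.4737/8.5564 = 12.2900 m/s
ΔV = 12.2900 − 11.1 = 1.1900 m/s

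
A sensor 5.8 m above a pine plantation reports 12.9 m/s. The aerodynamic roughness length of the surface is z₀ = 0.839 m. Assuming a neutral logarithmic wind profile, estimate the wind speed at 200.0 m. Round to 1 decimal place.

36.5 m/s

Log law: V(z) ∝ ln(z/z₀), so V₂/V₁ = ln(z₂/z₀) / ln(z₁/z₀).
ln(200.0/0.839) = 5.4739, ln(5.8/0.839) = 1.9334
V₂ = 12.9 × 5.4739/1.9334 = 12.9 × 2.8312 = 36.5226 m/s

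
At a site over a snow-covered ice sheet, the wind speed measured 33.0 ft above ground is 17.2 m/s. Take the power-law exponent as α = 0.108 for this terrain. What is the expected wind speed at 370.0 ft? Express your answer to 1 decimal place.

22.3 m/s

Power-law profile: V₂ = V₁ · (z₂/z₁)^α
V₂ = 17.2 × (370.0/33.0)^0.108 = 17.2 × (11.2121)^0.108
    = 17.2 × 1.2983 = 22.3303 m/s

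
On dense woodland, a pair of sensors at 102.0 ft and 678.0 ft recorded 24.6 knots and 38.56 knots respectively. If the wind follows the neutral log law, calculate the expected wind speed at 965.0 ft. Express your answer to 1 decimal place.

Log law: V ∝ ln(z/z₀). From the pair, with r = V₁/V₂ = 0.63797,
ln z₀ = (ln z₁ − r·ln z₂)/(1 − r) = (4.6250 − 0.63797×6.5191)/0.36203 = 1.2871 → z₀ = 3.622 ft
V₃ = V₁ · ln(z₃/z₀)/ln(z₁/z₀) = 24.6 × 5.5850/3.3379 = 41.1615 knots

41.2 knots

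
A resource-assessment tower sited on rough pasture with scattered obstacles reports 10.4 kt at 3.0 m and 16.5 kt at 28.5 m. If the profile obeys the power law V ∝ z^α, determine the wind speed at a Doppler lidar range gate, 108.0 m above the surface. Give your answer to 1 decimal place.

First find α: α = ln(V₂/V₁)/ln(z₂/z₁) = ln(16.5/10.4)/ln(28.5/3.0) = 0.46155/2.25129 = 0.2050
Extrapolate from 28.5 m to 108.0 m: V₃ = 16.5 × (108.0/28.5)^0.2050 = 16.5 × 1.3141 = 21.6822 kt

21.7 kt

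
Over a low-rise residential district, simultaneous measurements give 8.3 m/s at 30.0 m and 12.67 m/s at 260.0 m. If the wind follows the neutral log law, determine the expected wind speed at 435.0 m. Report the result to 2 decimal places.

13.71 m/s

Log law: V ∝ ln(z/z₀). From the pair, with r = V₁/V₂ = 0.65509,
ln z₀ = (ln z₁ − r·ln z₂)/(1 − r) = (3.4012 − 0.65509×5.5607)/0.34491 = -0.7003 → z₀ = 0.4964 m
V₃ = V₁ · ln(z₃/z₀)/ln(z₁/z₀) = 8.3 × 6.7757/4.1015 = 13.7115 m/s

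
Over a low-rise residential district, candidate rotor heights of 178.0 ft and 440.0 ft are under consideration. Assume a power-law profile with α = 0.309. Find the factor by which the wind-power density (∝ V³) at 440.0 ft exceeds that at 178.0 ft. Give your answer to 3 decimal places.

2.314

Speed ratio: V_B/V_A = (z_B/z_A)^α = (440.0/178.0)^0.309 = (2.4719)^0.309 = 1.32266
Power-density ratio: P_B/P_A = (V_B/V_A)³ = (1.32266)³ = 2.31388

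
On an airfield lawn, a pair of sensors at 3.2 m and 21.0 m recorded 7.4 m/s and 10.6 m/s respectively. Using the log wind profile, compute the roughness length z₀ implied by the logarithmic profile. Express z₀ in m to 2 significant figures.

z₀ ≈ 0.041 m

Log law: V(z) ∝ ln(z/z₀). With r = V₁/V₂ = 7.4/10.6 = 0.69811,
r · ln(z₂/z₀) = ln(z₁/z₀) ⇒ ln z₀ = (ln z₁ − r·ln z₂)/(1 − r)
ln z₀ = (1.16315 − 0.69811×3.04452) / 0.30189 = -3.1875
z₀ = exp(-3.1875) = 0.04127 m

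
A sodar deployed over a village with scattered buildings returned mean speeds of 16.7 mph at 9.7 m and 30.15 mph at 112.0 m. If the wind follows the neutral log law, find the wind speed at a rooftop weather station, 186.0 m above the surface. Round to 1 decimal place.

32.9 mph

Log law: V ∝ ln(z/z₀). From the pair, with r = V₁/V₂ = 0.55390,
ln z₀ = (ln z₁ − r·ln z₂)/(1 − r) = (2.2721 − 0.55390×4.7185)/0.44610 = -0.7654 → z₀ = 0.4652 m
V₃ = V₁ · ln(z₃/z₀)/ln(z₁/z₀) = 16.7 × 5.9911/3.0375 = 32.9388 mph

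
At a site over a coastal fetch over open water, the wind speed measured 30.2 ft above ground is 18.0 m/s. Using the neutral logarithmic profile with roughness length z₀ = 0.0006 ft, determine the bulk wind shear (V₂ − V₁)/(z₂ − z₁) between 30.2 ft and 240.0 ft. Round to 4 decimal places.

0.0164 m/s/ft

Log law: V₂ = V₁ · ln(z₂/z₀)/ln(z₁/z₀) = 18.0 × 12.8992/10.8264 = 21.4462 m/s
ΔV/Δz = (21.4462 − 18.0)/(240.0 − 30.2) = 3.4462/209.8000 = 0.01643 m/s/ft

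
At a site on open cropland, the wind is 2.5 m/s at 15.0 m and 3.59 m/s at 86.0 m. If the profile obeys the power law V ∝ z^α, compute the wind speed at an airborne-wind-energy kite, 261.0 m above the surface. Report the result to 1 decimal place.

4.5 m/s

First find α: α = ln(V₂/V₁)/ln(z₂/z₁) = ln(3.59/2.5)/ln(86.0/15.0) = 0.36186/1.74630 = 0.2072
Extrapolate from 86.0 m to 261.0 m: V₃ = 3.59 × (261.0/86.0)^0.2072 = 3.59 × 1.2587 = 4.5186 m/s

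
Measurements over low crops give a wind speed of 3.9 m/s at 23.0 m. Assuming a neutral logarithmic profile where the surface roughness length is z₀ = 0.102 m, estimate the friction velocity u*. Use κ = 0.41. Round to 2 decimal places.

u* ≈ 0.30 m/s

Log law: V(z) = (u*/κ) · ln(z/z₀) ⇒ u* = κ · V / ln(z/z₀)
u* = 0.41 × 3.9 / ln(23.0/0.102) = 0.41 × 3.9 / 5.4183
   = 1.5990 / 5.4183 = 0.2951 m/s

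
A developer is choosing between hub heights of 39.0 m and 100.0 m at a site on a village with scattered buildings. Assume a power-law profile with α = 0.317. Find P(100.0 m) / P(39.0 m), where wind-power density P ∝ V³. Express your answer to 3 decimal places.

2.448

Speed ratio: V_B/V_A = (z_B/z_A)^α = (100.0/39.0)^0.317 = (2.5641)^0.317 = 1.34782
Power-density ratio: P_B/P_A = (V_B/V_A)³ = (1.34782)³ = 2.44849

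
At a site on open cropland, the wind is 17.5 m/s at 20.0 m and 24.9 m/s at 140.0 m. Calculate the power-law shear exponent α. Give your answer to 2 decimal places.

Power law: V₂/V₁ = (z₂/z₁)^α ⇒ α = ln(V₂/V₁) / ln(z₂/z₁)
α = ln(24.9/17.5) / ln(140.0/20.0) = ln(1.4229) / ln(7.0000)
  = 0.35267 / 1.94591 = 0.18123

α ≈ 0.18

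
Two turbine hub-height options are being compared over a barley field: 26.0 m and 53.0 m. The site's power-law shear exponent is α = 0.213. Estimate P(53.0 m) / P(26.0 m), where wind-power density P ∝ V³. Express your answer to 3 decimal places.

1.576

Speed ratio: V_B/V_A = (z_B/z_A)^α = (53.0/26.0)^0.213 = (2.0385)^0.213 = 1.16381
Power-density ratio: P_B/P_A = (V_B/V_A)³ = (1.16381)³ = 1.57632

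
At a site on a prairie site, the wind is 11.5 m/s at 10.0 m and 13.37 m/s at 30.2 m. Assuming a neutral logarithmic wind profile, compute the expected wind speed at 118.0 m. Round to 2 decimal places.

Log law: V ∝ ln(z/z₀). From the pair, with r = V₁/V₂ = 0.86013,
ln z₀ = (ln z₁ − r·ln z₂)/(1 − r) = (2.3026 − 0.86013×3.4078)/0.13987 = -4.4944 → z₀ = 0.01117 m
V₃ = V₁ · ln(z₃/z₀)/ln(z₁/z₀) = 11.5 × 9.2651/6.7970 = 15.6758 m/s

15.68 m/s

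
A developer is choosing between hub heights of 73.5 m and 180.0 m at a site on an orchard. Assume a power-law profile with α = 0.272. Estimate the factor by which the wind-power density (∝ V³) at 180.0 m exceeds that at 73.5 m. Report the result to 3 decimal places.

2.077

Speed ratio: V_B/V_A = (z_B/z_A)^α = (180.0/73.5)^0.272 = (2.4490)^0.272 = 1.27586
Power-density ratio: P_B/P_A = (V_B/V_A)³ = (1.27586)³ = 2.07688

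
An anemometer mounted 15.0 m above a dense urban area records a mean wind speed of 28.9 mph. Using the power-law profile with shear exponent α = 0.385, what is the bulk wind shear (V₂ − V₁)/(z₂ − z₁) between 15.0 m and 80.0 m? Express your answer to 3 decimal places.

0.402 mph/m

Power law: V₂ = V₁ · (z₂/z₁)^α = 28.9 × (5.3333)^0.385 = 55.0544 mph
ΔV/Δz = (55.0544 − 28.9)/(80.0 − 15.0) = 26.1544/65.0000 = 0.40238 mph/m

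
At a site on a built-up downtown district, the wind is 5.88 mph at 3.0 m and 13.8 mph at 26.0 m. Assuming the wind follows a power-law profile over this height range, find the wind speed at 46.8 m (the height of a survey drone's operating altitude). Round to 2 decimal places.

First find α: α = ln(V₂/V₁)/ln(z₂/z₁) = ln(13.8/5.88)/ln(26.0/3.0) = 0.85311/2.15948 = 0.3951
Extrapolate from 26.0 m to 46.8 m: V₃ = 13.8 × (46.8/26.0)^0.3951 = 13.8 × 1.2614 = 17.4071 mph

17.41 mph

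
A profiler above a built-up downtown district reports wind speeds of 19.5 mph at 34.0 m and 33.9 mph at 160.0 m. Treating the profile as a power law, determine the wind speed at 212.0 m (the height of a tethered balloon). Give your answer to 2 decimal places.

First find α: α = ln(V₂/V₁)/ln(z₂/z₁) = ln(33.9/19.5)/ln(160.0/34.0) = 0.55300/1.54881 = 0.3570
Extrapolate from 160.0 m to 212.0 m: V₃ = 33.9 × (212.0/160.0)^0.3570 = 33.9 × 1.1057 = 37.4832 mph

37.48 mph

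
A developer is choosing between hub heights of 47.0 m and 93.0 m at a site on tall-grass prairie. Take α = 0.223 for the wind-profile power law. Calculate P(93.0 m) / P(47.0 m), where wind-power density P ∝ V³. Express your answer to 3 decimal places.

1.579

Speed ratio: V_B/V_A = (z_B/z_A)^α = (93.0/47.0)^0.223 = (1.9787)^0.223 = 1.16438
Power-density ratio: P_B/P_A = (V_B/V_A)³ = (1.16438)³ = 1.57863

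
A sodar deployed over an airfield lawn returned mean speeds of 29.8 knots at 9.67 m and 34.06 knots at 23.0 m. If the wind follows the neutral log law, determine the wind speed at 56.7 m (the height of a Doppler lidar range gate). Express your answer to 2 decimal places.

38.50 knots

Log law: V ∝ ln(z/z₀). From the pair, with r = V₁/V₂ = 0.87493,
ln z₀ = (ln z₁ − r·ln z₂)/(1 − r) = (2.2690 − 0.87493×3.1355)/0.12507 = -3.7922 → z₀ = 0.02255 m
V₃ = V₁ · ln(z₃/z₀)/ln(z₁/z₀) = 29.8 × 7.8299/6.0612 = 38.4961 knots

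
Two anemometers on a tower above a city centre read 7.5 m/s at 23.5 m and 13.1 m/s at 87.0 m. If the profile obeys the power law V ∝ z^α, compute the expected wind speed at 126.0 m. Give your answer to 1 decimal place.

15.3 m/s

First find α: α = ln(V₂/V₁)/ln(z₂/z₁) = ln(13.1/7.5)/ln(87.0/23.5) = 0.55771/1.30891 = 0.4261
Extrapolate from 87.0 m to 126.0 m: V₃ = 13.1 × (126.0/87.0)^0.4261 = 13.1 × 1.1709 = 15.3394 m/s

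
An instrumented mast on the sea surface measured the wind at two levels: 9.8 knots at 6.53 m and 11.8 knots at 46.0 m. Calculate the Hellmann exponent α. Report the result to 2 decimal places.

α ≈ 0.10

Power law: V₂/V₁ = (z₂/z₁)^α ⇒ α = ln(V₂/V₁) / ln(z₂/z₁)
α = ln(11.8/9.8) / ln(46.0/6.53) = ln(1.2041) / ln(7.0444)
  = 0.18572 / 1.95223 = 0.09513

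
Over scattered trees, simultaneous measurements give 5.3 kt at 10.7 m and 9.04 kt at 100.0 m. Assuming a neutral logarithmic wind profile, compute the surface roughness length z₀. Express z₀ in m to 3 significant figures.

z₀ ≈ 0.451 m

Log law: V(z) ∝ ln(z/z₀). With r = V₁/V₂ = 5.3/9.04 = 0.58628,
r · ln(z₂/z₀) = ln(z₁/z₀) ⇒ ln z₀ = (ln z₁ − r·ln z₂)/(1 − r)
ln z₀ = (2.37024 − 0.58628×4.60517) / 0.41372 = -0.7969
z₀ = exp(-0.7969) = 0.4507 m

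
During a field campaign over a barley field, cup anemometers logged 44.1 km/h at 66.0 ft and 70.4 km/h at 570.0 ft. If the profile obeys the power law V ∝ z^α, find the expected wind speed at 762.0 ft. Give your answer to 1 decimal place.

First find α: α = ln(V₂/V₁)/ln(z₂/z₁) = ln(70.4/44.1)/ln(570.0/66.0) = 0.46773/2.15598 = 0.2169
Extrapolate from 570.0 ft to 762.0 ft: V₃ = 70.4 × (762.0/570.0)^0.2169 = 70.4 × 1.0650 = 74.9765 km/h

75.0 km/h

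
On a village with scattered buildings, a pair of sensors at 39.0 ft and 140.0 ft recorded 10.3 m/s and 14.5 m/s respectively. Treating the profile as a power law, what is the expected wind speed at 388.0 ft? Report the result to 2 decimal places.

First find α: α = ln(V₂/V₁)/ln(z₂/z₁) = ln(14.5/10.3)/ln(140.0/39.0) = 0.34200/1.27808 = 0.2676
Extrapolate from 140.0 ft to 388.0 ft: V₃ = 14.5 × (388.0/140.0)^0.2676 = 14.5 × 1.3136 = 19.0472 m/s

19.05 m/s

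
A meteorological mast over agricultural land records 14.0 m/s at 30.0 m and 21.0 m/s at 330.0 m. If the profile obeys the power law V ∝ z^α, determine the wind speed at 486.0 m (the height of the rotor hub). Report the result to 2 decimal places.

22.42 m/s

First find α: α = ln(V₂/V₁)/ln(z₂/z₁) = ln(21.0/14.0)/ln(330.0/30.0) = 0.40547/2.39790 = 0.1691
Extrapolate from 330.0 m to 486.0 m: V₃ = 21.0 × (486.0/330.0)^0.1691 = 21.0 × 1.0676 = 22.4206 m/s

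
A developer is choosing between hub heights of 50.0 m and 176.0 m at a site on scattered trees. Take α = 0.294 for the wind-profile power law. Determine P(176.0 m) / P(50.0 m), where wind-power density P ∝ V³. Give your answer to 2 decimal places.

3.03

Speed ratio: V_B/V_A = (z_B/z_A)^α = (176.0/50.0)^0.294 = (3.5200)^0.294 = 1.44772
Power-density ratio: P_B/P_A = (V_B/V_A)³ = (1.44772)³ = 3.03424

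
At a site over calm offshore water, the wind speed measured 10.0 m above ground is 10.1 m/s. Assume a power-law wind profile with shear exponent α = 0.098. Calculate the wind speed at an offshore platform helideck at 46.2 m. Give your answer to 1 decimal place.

Power-law profile: V₂ = V₁ · (z₂/z₁)^α
V₂ = 10.1 × (46.2/10.0)^0.098 = 10.1 × (4.6200)^0.098
    = 10.1 × 1.1618 = 11.7343 m/s

11.7 m/s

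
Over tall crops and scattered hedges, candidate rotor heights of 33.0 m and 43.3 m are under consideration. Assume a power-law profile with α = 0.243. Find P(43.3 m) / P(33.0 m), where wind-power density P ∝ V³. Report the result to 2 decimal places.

1.22

Speed ratio: V_B/V_A = (z_B/z_A)^α = (43.3/33.0)^0.243 = (1.3121)^0.243 = 1.06824
Power-density ratio: P_B/P_A = (V_B/V_A)³ = (1.06824)³ = 1.21900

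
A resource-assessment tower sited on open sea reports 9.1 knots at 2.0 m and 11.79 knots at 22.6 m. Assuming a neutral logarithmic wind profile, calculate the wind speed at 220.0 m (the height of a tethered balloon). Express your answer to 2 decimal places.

Log law: V ∝ ln(z/z₀). From the pair, with r = V₁/V₂ = 0.77184,
ln z₀ = (ln z₁ − r·ln z₂)/(1 − r) = (0.6931 − 0.77184×3.1179)/0.22816 = -7.5097 → z₀ = 0.0005477 m
V₃ = V₁ · ln(z₃/z₀)/ln(z₁/z₀) = 9.1 × 12.9033/8.2029 = 14.3146 knots

14.31 knots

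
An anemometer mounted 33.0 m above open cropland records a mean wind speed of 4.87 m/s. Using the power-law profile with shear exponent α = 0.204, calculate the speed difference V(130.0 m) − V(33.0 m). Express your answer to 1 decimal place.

1.6 m/s

Power law: V₂ = V₁ · (z₂/z₁)^α = 4.87 × (3.9394)^0.204 = 6.4416 m/s
ΔV = 6.4416 − 4.87 = 1.5716 m/s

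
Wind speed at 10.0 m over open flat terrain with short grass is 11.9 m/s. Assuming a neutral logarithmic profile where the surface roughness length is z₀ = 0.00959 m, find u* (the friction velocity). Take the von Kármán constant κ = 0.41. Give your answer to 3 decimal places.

u* ≈ 0.702 m/s

Log law: V(z) = (u*/κ) · ln(z/z₀) ⇒ u* = κ · V / ln(z/z₀)
u* = 0.41 × 11.9 / ln(10.0/0.00959) = 0.41 × 11.9 / 6.9496
   = 4.8790 / 6.9496 = 0.7021 m/s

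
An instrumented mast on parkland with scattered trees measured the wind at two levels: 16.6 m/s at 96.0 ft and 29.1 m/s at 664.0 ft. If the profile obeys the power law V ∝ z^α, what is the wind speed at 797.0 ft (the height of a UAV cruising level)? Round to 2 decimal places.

30.68 m/s

First find α: α = ln(V₂/V₁)/ln(z₂/z₁) = ln(29.1/16.6)/ln(664.0/96.0) = 0.56134/1.93393 = 0.2903
Extrapolate from 664.0 ft to 797.0 ft: V₃ = 29.1 × (797.0/664.0)^0.2903 = 29.1 × 1.0544 = 30.6837 m/s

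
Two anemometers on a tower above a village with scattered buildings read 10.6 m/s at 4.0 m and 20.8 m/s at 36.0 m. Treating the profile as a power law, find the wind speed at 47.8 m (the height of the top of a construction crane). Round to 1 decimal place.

First find α: α = ln(V₂/V₁)/ln(z₂/z₁) = ln(20.8/10.6)/ln(36.0/4.0) = 0.67410/2.19722 = 0.3068
Extrapolate from 36.0 m to 47.8 m: V₃ = 20.8 × (47.8/36.0)^0.3068 = 20.8 × 1.0909 = 22.6902 m/s

22.7 m/s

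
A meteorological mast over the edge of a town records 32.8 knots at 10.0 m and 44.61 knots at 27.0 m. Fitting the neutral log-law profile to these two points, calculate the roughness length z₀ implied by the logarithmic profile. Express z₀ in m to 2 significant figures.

Log law: V(z) ∝ ln(z/z₀). With r = V₁/V₂ = 32.8/44.61 = 0.73526,
r · ln(z₂/z₀) = ln(z₁/z₀) ⇒ ln z₀ = (ln z₁ − r·ln z₂)/(1 − r)
ln z₀ = (2.30259 − 0.73526×3.29584) / 0.26474 = -0.4560
z₀ = exp(-0.4560) = 0.6338 m

z₀ ≈ 0.63 m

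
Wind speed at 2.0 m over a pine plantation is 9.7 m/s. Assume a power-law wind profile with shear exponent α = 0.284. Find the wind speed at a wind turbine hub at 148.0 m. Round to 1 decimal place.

Power-law profile: V₂ = V₁ · (z₂/z₁)^α
V₂ = 9.7 × (148.0/2.0)^0.284 = 9.7 × (74.0000)^0.284
    = 9.7 × 3.3952 = 32.9332 m/s

32.9 m/s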